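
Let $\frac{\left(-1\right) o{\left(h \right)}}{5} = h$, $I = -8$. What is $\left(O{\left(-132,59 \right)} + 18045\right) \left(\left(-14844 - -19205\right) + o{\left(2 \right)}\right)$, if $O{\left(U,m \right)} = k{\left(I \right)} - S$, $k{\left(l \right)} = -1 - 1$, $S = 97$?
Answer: $78083046$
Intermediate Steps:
$o{\left(h \right)} = - 5 h$
$k{\left(l \right)} = -2$ ($k{\left(l \right)} = -1 - 1 = -2$)
$O{\left(U,m \right)} = -99$ ($O{\left(U,m \right)} = -2 - 97 = -99$)
$\left(O{\left(-132,59 \right)} + 18045\right) \left(\left(-14844 - -19205\right) + o{\left(2 \right)}\right) = \left(-99 + 18045\right) \left(\left(-14844 - -19205\right) - 10\right) = 17946 \left(\left(-14844 + 19205\right) - 10\right) = 17946 \left(4361 - 10\right) = 17946 \cdot 4351 = 78083046$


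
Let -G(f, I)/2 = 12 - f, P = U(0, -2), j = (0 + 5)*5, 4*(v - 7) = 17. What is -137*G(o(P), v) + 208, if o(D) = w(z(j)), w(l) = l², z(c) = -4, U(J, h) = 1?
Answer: -888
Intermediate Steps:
v = 45/4 (v = 7 + (¼)*17 = 7 + 17/4 = 45/4 ≈ 11.250)
j = 25 (j = 5*5 = 25)
P = 1
o(D) = 16 (o(D) = (-4)² = 16)
G(f, I) = -24 + 2*f (G(f, I) = -2*(12 - f) = -24 + 2*f)
-137*G(o(P), v) + 208 = -137*(-24 + 2*16) + 208 = -137*(-24 + 32) + 208 = -137*8 + 208 = -1096 + 208 = -888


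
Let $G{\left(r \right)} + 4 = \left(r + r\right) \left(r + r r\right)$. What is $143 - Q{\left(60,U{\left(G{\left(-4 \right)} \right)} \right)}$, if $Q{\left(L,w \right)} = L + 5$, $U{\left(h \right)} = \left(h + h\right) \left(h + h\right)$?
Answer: $78$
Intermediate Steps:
$G{\left(r \right)} = -4 + 2 r \left(r + r^{2}\right)$ ($G{\left(r \right)} = -4 + \left(r + r\right) \left(r + r r\right) = -4 + 2 r \left(r + r^{2}\right)$)
$U{\left(h \right)} = 4 h^{2}$ ($U{\left(h \right)} = 2 h 2 h = 4 h^{2}$)
$Q{\left(L,w \right)} = 5 + L$
$143 - Q{\left(60,U{\left(G{\left(-4 \right)} \right)} \right)} = 143 - \left(5 + 60\right) = 143 - 65 = 78$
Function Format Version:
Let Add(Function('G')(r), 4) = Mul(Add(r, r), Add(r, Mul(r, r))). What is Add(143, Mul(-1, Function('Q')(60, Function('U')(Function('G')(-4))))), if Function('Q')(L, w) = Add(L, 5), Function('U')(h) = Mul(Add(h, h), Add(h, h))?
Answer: 78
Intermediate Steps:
Function('G')(r) = Add(-4, Mul(2, r, Add(r, Pow(r, 2)))) (Function('G')(r) = Add(-4, Mul(Add(r, r), Add(r, Mul(r, r)))) = Add(-4, Mul(Mul(2, r), Add(r, Pow(r, 2)))) = Add(-4, Mul(2, r, Add(r, Pow(r, 2)))))
Function('U')(h) = Mul(4, Pow(h, 2)) (Function('U')(h) = Mul(Mul(2, h), Mul(2, h)) = Mul(4, Pow(h, 2)))
Function('Q')(L, w) = Add(5, L)
Add(143, Mul(-1, Function('Q')(60, Function('U')(Function('G')(-4))))) = Add(143, Mul(-1, Add(5, 60))) = Add(143, Mul(-1, 65)) = Add(143, -65) = 78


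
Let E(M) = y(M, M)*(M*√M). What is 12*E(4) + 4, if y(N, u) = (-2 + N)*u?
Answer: 772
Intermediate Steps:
y(N, u) = u*(-2 + N)
E(M) = M^(5/2)*(-2 + M) (E(M) = (M*(-2 + M))*(M*√M) = (M*(-2 + M))*M^(3/2) = M^(5/2)*(-2 + M))
12*E(4) + 4 = 12*(4^(5/2)*(-2 + 4)) + 4 = 12*(32*2) + 4 = 12*64 + 4 = 768 + 4 = 772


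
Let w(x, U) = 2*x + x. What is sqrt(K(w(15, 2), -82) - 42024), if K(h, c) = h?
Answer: I*sqrt(41979) ≈ 204.89*I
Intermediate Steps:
w(x, U) = 3*x
sqrt(K(w(15, 2), -82) - 42024) = sqrt(3*15 - 42024) = sqrt(45 - 42024) = sqrt(-41979) = I*sqrt(41979)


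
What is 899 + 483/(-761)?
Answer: 683656/761 ≈ 898.37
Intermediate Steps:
899 + 483/(-761) = 899 - 1/761*483 = 899 - 483/761 = 683656/761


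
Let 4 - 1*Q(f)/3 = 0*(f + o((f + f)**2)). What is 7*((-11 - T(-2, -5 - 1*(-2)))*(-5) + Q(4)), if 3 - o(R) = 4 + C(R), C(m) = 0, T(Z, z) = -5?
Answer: 294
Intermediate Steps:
o(R) = -1 (o(R) = 3 - (4 + 0) = 3 - 1*4 = 3 - 4 = -1)
Q(f) = 12 (Q(f) = 12 - 0*(f - 1) = 12 - 0*(-1 + f) = 12 - 3*0 = 12 + 0 = 12)
7*((-11 - T(-2, -5 - 1*(-2)))*(-5) + Q(4)) = 7*((-11 - 1*(-5))*(-5) + 12) = 7*((-11 + 5)*(-5) + 12) = 7*(-6*(-5) + 12) = 7*(30 + 12) = 7*42 = 294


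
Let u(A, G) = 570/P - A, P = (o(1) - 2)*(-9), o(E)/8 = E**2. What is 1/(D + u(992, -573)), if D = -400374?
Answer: -9/3612389 ≈ -2.4914e-6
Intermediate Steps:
o(E) = 8*E**2
P = -54 (P = (8*1**2 - 2)*(-9) = (8*1 - 2)*(-9) = (8 - 2)*(-9) = 6*(-9) = -54)
u(A, G) = -95/9 - A (u(A, G) = 570/(-54) - A = 570*(-1/54) - A = -95/9 - A)
1/(D + u(992, -573)) = 1/(-400374 + (-95/9 - 1*992)) = 1/(-400374 + (-95/9 - 992)) = 1/(-400374 - 9023/9) = 1/(-3612389/9) = -9/3612389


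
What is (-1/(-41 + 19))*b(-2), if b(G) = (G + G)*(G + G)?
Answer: 8/11 ≈ 0.72727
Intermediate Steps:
b(G) = 4*G² (b(G) = (2*G)*(2*G) = 4*G²)
(-1/(-41 + 19))*b(-2) = (-1/(-41 + 19))*(4*(-2)²) = (-1/(-22))*(4*4) = -1/22*(-1)*16 = (1/22)*16 = 8/11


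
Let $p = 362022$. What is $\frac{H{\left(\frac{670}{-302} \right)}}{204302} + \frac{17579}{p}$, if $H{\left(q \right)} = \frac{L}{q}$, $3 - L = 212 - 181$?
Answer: $\frac{86046996889}{1769800660410} \approx 0.04862$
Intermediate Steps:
$L = -28$ ($L = 3 - \left(212 - 181\right) = 3 - 31 = -28$)
$H{\left(q \right)} = - \frac{28}{q}$
$\frac{H{\left(\frac{670}{-302} \right)}}{204302} + \frac{17579}{p} = \frac{\left(-28\right) \frac{1}{670 \frac{1}{-302}}}{204302} + \frac{17579}{362022} = - \frac{28}{670 \left(- \frac{1}{302}\right)} \frac{1}{204302} + 17579 \cdot \frac{1}{362022} = - \frac{28}{- \frac{335}{151}} \cdot \frac{1}{204302} + \frac{17579}{362022} = \left(-28\right) \left(- \frac{151}{335}\right) \frac{1}{204302} + \frac{17579}{362022} = \frac{4228}{335} \cdot \frac{1}{204302} + \frac{17579}{362022} = \frac{302}{4888655} + \frac{17579}{362022} = \frac{86046996889}{1769800660410}$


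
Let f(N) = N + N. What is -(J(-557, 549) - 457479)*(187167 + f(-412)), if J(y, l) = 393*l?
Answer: 45043202646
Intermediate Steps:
f(N) = 2*N
-(J(-557, 549) - 457479)*(187167 + f(-412)) = -(393*549 - 457479)*(187167 + 2*(-412)) = -(215757 - 457479)*(187167 - 824) = -(-241722)*186343 = -1*(-45043202646) = 45043202646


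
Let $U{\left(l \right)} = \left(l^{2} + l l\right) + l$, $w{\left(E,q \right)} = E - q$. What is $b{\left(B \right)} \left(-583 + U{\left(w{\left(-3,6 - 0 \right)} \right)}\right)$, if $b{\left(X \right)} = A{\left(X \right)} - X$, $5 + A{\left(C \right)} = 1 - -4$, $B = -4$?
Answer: $-1720$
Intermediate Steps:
$U{\left(l \right)} = l + 2 l^{2}$ ($U{\left(l \right)} = \left(l^{2} + l^{2}\right) + l = 2 l^{2} + l = l + 2 l^{2}$)
$A{\left(C \right)} = 0$ ($A{\left(C \right)} = -5 + \left(1 - -4\right) = -5 + \left(1 + 4\right) = -5 + 5 = 0$)
$b{\left(X \right)} = - X$ ($b{\left(X \right)} = 0 - X = - X$)
$b{\left(B \right)} \left(-583 + U{\left(w{\left(-3,6 - 0 \right)} \right)}\right) = \left(-1\right) \left(-4\right) \left(-583 + \left(-3 - \left(6 - 0\right)\right) \left(1 + 2 \left(-3 - \left(6 - 0\right)\right)\right)\right) = 4 \left(-583 + \left(-3 - \left(6 + 0\right)\right) \left(1 + 2 \left(-3 - \left(6 + 0\right)\right)\right)\right) = 4 \left(-583 + \left(-3 - 6\right) \left(1 + 2 \left(-3 - 6\right)\right)\right) = 4 \left(-583 - 9 \left(1 + 2 \left(-9\right)\right)\right) = 4 \left(-583 - 9 \left(1 - 18\right)\right) = 4 \left(-583 - -153\right) = 4 \left(-583 + 153\right) = 4 \left(-430\right) = -1720$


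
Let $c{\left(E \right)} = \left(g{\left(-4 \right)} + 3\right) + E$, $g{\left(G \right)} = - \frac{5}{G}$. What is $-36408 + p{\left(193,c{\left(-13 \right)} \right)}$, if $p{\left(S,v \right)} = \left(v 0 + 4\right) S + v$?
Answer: $- \frac{142579}{4} \approx -35645.0$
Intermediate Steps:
$c{\left(E \right)} = \frac{17}{4} + E$ ($c{\left(E \right)} = \left(- \frac{5}{-4} + 3\right) + E = \left(\left(-5\right) \left(- \frac{1}{4}\right) + 3\right) + E = \left(\frac{5}{4} + 3\right) + E = \frac{17}{4} + E$)
$p{\left(S,v \right)} = v + 4 S$ ($p{\left(S,v \right)} = \left(0 + 4\right) S + v = 4 S + v = v + 4 S$)
$-36408 + p{\left(193,c{\left(-13 \right)} \right)} = -36408 + \left(\left(\frac{17}{4} - 13\right) + 4 \cdot 193\right) = -36408 + \left(- \frac{35}{4} + 772\right) = -36408 + \frac{3053}{4} = - \frac{142579}{4}$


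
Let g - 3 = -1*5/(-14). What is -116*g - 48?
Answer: -3062/7 ≈ -437.43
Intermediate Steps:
g = 47/14 (g = 3 - 1*5/(-14) = 3 - 5*(-1/14) = 3 + 5/14 = 47/14 ≈ 3.3571)
-116*g - 48 = -116*47/14 - 48 = -2726/7 - 48 = -3062/7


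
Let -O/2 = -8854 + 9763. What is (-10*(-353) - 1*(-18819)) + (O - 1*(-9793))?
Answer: 30324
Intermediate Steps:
O = -1818 (O = -2*(-8854 + 9763) = -2*909 = -1818)
(-10*(-353) - 1*(-18819)) + (O - 1*(-9793)) = (-10*(-353) - 1*(-18819)) + (-1818 - 1*(-9793)) = (3530 + 18819) + (-1818 + 9793) = 22349 + 7975 = 30324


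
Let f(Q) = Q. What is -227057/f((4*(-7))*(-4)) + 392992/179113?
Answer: -40624845337/20060656 ≈ -2025.1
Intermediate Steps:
-227057/f((4*(-7))*(-4)) + 392992/179113 = -227057/((4*(-7))*(-4)) + 392992/179113 = -227057/((-28*(-4))) + 392992*(1/179113) = -227057/112 + 392992/179113 = -40624845337/20060656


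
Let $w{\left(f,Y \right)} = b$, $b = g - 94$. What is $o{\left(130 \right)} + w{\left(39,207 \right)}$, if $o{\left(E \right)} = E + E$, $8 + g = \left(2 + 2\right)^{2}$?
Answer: $174$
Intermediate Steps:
$g = 8$ ($g = -8 + \left(2 + 2\right)^{2} = -8 + 4^{2} = -8 + 16 = 8$)
$o{\left(E \right)} = 2 E$
$b = -86$ ($b = 8 - 94 = -86$)
$w{\left(f,Y \right)} = -86$
$o{\left(130 \right)} + w{\left(39,207 \right)} = 2 \cdot 130 - 86 = 260 - 86 = 174$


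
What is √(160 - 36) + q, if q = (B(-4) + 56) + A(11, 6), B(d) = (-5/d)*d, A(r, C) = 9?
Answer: 60 + 2*√31 ≈ 71.135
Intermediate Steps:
B(d) = -5
q = 60 (q = (-5 + 56) + 9 = 51 + 9 = 60)
√(160 - 36) + q = √(160 - 36) + 60 = √124 + 60 = 2*√31 + 60 = 60 + 2*√31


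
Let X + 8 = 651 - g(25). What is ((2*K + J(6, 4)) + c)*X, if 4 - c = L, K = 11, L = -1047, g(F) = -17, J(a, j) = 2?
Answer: 709500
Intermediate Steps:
c = 1051 (c = 4 - 1*(-1047) = 4 + 1047 = 1051)
X = 660 (X = -8 + (651 - 1*(-17)) = -8 + (651 + 17) = -8 + 668 = 660)
((2*K + J(6, 4)) + c)*X = ((2*11 + 2) + 1051)*660 = ((22 + 2) + 1051)*660 = (24 + 1051)*660 = 1075*660 = 709500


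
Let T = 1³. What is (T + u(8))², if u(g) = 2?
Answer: 9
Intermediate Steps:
T = 1
(T + u(8))² = (1 + 2)² = 3² = 9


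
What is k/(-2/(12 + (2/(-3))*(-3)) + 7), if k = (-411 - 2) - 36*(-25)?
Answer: 3409/48 ≈ 71.021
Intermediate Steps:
k = 487 (k = -413 + 900 = 487)
k/(-2/(12 + (2/(-3))*(-3)) + 7) = 487/(-2/(12 + (2/(-3))*(-3)) + 7) = 487/(-2/(12 - 1/3*2*(-3)) + 7) = 487/(-2/(12 - 2/3*(-3)) + 7) = 487/(-2/(12 + 2) + 7) = 487/(-2/14 + 7) = 487/(-2*1/14 + 7) = 487/(-1/7 + 7) = 487/(48/7) = 487*(7/48) = 3409/48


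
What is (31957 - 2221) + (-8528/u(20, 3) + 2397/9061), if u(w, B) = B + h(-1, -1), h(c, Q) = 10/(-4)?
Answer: 6758581/533 ≈ 12680.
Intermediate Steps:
h(c, Q) = -5/2 (h(c, Q) = 10*(-¼) = -5/2)
u(w, B) = -5/2 + B (u(w, B) = B - 5/2 = -5/2 + B)
(31957 - 2221) + (-8528/u(20, 3) + 2397/9061) = (31957 - 2221) + (-8528/(-5/2 + 3) + 2397/9061) = 29736 + (-8528/½ + 2397*(1/9061)) = 29736 + (-8528*2 + 141/533) = 29736 + (-17056 + 141/533) = 29736 - 9090707/533 = 6758581/533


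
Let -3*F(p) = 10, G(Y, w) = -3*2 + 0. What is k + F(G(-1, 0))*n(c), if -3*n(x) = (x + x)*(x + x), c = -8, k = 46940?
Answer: 425020/9 ≈ 47224.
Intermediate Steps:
G(Y, w) = -6 (G(Y, w) = -6 + 0 = -6)
F(p) = -10/3 (F(p) = -⅓*10 = -10/3)
n(x) = -4*x²/3 (n(x) = -(x + x)*(x + x)/3 = -2*x*2*x/3 = -4*x²/3)
k + F(G(-1, 0))*n(c) = 46940 - (-40)*(-8)²/9 = 46940 - (-40)*64/9 = 46940 - 10/3*(-256/3) = 46940 + 2560/9 = 425020/9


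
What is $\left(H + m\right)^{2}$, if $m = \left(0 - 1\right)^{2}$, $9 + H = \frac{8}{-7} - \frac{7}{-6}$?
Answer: $\frac{112225}{1764} \approx 63.62$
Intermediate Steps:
$H = - \frac{377}{42}$ ($H = -9 + \left(\frac{8}{-7} - \frac{7}{-6}\right) = -9 + \left(8 \left(- \frac{1}{7}\right) - - \frac{7}{6}\right) = -9 + \left(- \frac{8}{7} + \frac{7}{6}\right) = -9 + \frac{1}{42} = - \frac{377}{42} \approx -8.9762$)
$m = 1$ ($m = \left(-1\right)^{2} = 1$)
$\left(H + m\right)^{2} = \left(- \frac{377}{42} + 1\right)^{2} = \left(- \frac{335}{42}\right)^{2} = \frac{112225}{1764}$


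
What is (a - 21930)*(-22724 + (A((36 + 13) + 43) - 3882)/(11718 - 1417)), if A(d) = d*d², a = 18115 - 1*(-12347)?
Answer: -1990559266776/10301 ≈ -1.9324e+8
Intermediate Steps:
a = 30462 (a = 18115 + 12347 = 30462)
A(d) = d³
(a - 21930)*(-22724 + (A((36 + 13) + 43) - 3882)/(11718 - 1417)) = (30462 - 21930)*(-22724 + (((36 + 13) + 43)³ - 3882)/(11718 - 1417)) = 8532*(-22724 + ((49 + 43)³ - 3882)/10301) = 8532*(-22724 + (92³ - 3882)*(1/10301)) = 8532*(-22724 + (778688 - 3882)*(1/10301)) = 8532*(-22724 + 774806*(1/10301)) = 8532*(-22724 + 774806/10301) = 8532*(-233305118/10301) = -1990559266776/10301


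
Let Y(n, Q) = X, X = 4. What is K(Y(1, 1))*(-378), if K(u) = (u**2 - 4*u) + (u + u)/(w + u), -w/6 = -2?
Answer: -189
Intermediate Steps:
w = 12 (w = -6*(-2) = 12)
Y(n, Q) = 4
K(u) = u**2 - 4*u + 2*u/(12 + u) (K(u) = (u**2 - 4*u) + (u + u)/(12 + u) = (u**2 - 4*u) + (2*u)/(12 + u) = (u**2 - 4*u) + 2*u/(12 + u) = u**2 - 4*u + 2*u/(12 + u))
K(Y(1, 1))*(-378) = (4*(-46 + 4**2 + 8*4)/(12 + 4))*(-378) = (4*(-46 + 16 + 32)/16)*(-378) = (4*(1/16)*2)*(-378) = (1/2)*(-378) = -189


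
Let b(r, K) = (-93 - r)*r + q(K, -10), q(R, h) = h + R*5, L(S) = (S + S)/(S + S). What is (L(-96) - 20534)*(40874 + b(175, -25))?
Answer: 126503813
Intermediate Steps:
L(S) = 1 (L(S) = (2*S)/((2*S)) = (2*S)*(1/(2*S)) = 1)
q(R, h) = h + 5*R
b(r, K) = -10 + 5*K + r*(-93 - r) (b(r, K) = (-93 - r)*r + (-10 + 5*K) = r*(-93 - r) + (-10 + 5*K) = -10 + 5*K + r*(-93 - r))
(L(-96) - 20534)*(40874 + b(175, -25)) = (1 - 20534)*(40874 + (-10 - 1*175² - 93*175 + 5*(-25))) = -20533*(40874 + (-10 - 1*30625 - 16275 - 125)) = -20533*(40874 + (-10 - 30625 - 16275 - 125)) = -20533*(40874 - 47035) = -20533*(-6161) = 126503813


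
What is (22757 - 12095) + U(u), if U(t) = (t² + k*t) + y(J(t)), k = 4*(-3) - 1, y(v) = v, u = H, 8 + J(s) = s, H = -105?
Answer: 22939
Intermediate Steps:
J(s) = -8 + s
u = -105
k = -13 (k = -12 - 1 = -13)
U(t) = -8 + t² - 12*t (U(t) = (t² - 13*t) + (-8 + t) = -8 + t² - 12*t)
(22757 - 12095) + U(u) = (22757 - 12095) + (-8 + (-105)² - 12*(-105)) = 10662 + (-8 + 11025 + 1260) = 10662 + 12277 = 22939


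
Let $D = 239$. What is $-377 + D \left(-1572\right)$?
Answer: $-376085$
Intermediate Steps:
$-377 + D \left(-1572\right) = -377 + 239 \left(-1572\right) = -377 - 375708 = -376085$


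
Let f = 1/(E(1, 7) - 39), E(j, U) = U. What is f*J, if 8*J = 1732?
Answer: -433/64 ≈ -6.7656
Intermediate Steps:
J = 433/2 (J = (⅛)*1732 = 433/2 ≈ 216.50)
f = -1/32 (f = 1/(7 - 39) = 1/(-32) = -1/32 ≈ -0.031250)
f*J = -1/32*433/2 = -433/64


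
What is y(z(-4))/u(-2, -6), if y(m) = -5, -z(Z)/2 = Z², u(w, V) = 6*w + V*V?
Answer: -5/24 ≈ -0.20833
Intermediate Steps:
u(w, V) = V² + 6*w (u(w, V) = 6*w + V² = V² + 6*w)
z(Z) = -2*Z²
y(z(-4))/u(-2, -6) = -5/((-6)² + 6*(-2)) = -5/(36 - 12) = -5/24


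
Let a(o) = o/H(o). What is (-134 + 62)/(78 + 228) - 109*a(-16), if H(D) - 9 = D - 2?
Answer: -29684/153 ≈ -194.01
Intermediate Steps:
H(D) = 7 + D (H(D) = 9 + (D - 2) = 9 + (-2 + D) = 7 + D)
a(o) = o/(7 + o)
(-134 + 62)/(78 + 228) - 109*a(-16) = (-134 + 62)/(78 + 228) - (-1744)/(7 - 16) = -72/306 - (-1744)/(-9) = -72*1/306 - (-1744)*(-1)/9 = -4/17 - 109*16/9 = -4/17 - 1744/9 = -29684/153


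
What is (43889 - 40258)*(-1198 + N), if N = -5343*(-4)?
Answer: 73251794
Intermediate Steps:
N = 21372
(43889 - 40258)*(-1198 + N) = (43889 - 40258)*(-1198 + 21372) = 3631*20174 = 73251794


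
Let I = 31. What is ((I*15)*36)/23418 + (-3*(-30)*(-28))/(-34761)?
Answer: 11868750/15074687 ≈ 0.78733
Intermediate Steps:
((I*15)*36)/23418 + (-3*(-30)*(-28))/(-34761) = ((31*15)*36)/23418 + (-3*(-30)*(-28))/(-34761) = (465*36)*(1/23418) + (90*(-28))*(-1/34761) = 16740*(1/23418) - 2520*(-1/34761) = 930/1301 + 840/11587 = 11868750/15074687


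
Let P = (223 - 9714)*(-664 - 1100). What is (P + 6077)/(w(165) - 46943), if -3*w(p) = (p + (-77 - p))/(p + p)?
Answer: -1507338090/4224863 ≈ -356.78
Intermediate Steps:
w(p) = 77/(6*p) (w(p) = -(p + (-77 - p))/(3*(p + p)) = -(-77)/(3*(2*p)) = -(-77)*1/(2*p)/3 = -(-77)/(6*p) = 77/(6*p))
P = 16742124 (P = -9491*(-1764) = 16742124)
(P + 6077)/(w(165) - 46943) = (16742124 + 6077)/((77/6)/165 - 46943) = 16748201/((77/6)*(1/165) - 46943) = 16748201/(7/90 - 46943) = 16748201/(-4224863/90) = 16748201*(-90/4224863) = -1507338090/4224863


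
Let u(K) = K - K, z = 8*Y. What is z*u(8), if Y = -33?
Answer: 0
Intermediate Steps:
z = -264 (z = 8*(-33) = -264)
u(K) = 0
z*u(8) = -264*0 = 0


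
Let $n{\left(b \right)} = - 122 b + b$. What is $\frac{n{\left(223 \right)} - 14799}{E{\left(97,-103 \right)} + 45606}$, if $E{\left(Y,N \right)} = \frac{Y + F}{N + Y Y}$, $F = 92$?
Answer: $- \frac{43202588}{47156625} \approx -0.91615$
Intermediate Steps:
$E{\left(Y,N \right)} = \frac{92 + Y}{N + Y^{2}}$ ($E{\left(Y,N \right)} = \frac{Y + 92}{N + Y Y} = \frac{92 + Y}{N + Y^{2}}$)
$n{\left(b \right)} = - 121 b$
$\frac{n{\left(223 \right)} - 14799}{E{\left(97,-103 \right)} + 45606} = \frac{\left(-121\right) 223 - 14799}{\frac{92 + 97}{-103 + 97^{2}} + 45606} = \frac{-26983 - 14799}{\frac{1}{-103 + 9409} \cdot 189 + 45606} = - \frac{41782}{\frac{1}{9306} \cdot 189 + 45606} = - \frac{41782}{\frac{21}{1034} + 45606} = - \frac{41782}{\frac{47156625}{1034}} = \left(-41782\right) \frac{1034}{47156625} = - \frac{43202588}{47156625}$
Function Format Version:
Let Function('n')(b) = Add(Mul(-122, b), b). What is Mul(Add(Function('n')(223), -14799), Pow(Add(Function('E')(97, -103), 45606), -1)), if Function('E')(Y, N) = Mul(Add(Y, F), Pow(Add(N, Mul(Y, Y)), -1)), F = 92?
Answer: Rational(-43202588, 47156625) ≈ -0.91615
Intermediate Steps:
Function('E')(Y, N) = Mul(Pow(Add(N, Pow(Y, 2)), -1), Add(92, Y)) (Function('E')(Y, N) = Mul(Add(Y, 92), Pow(Add(N, Mul(Y, Y)), -1)) = Mul(Add(92, Y), Pow(Add(N, Pow(Y, 2)), -1)) = Mul(Pow(Add(N, Pow(Y, 2)), -1), Add(92, Y)))
Function('n')(b) = Mul(-121, b)
Mul(Add(Function('n')(223), -14799), Pow(Add(Function('E')(97, -103), 45606), -1)) = Mul(Add(Mul(-121, 223), -14799), Pow(Add(Mul(Pow(Add(-103, Pow(97, 2)), -1), Add(92, 97)), 45606), -1)) = Mul(Add(-26983, -14799), Pow(Add(Mul(Pow(Add(-103, 9409), -1), 189), 45606), -1)) = Mul(-41782, Pow(Add(Mul(Pow(9306, -1), 189), 45606), -1)) = Mul(-41782, Pow(Add(Mul(Rational(1, 9306), 189), 45606), -1)) = Mul(-41782, Pow(Add(Rational(21, 1034), 45606), -1)) = Mul(-41782, Pow(Rational(47156625, 1034), -1)) = Mul(-41782, Rational(1034, 47156625)) = Rational(-43202588, 47156625)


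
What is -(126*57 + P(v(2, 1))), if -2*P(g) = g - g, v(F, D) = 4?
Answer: -7182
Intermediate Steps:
P(g) = 0 (P(g) = -(g - g)/2 = -1/2*0 = 0)
-(126*57 + P(v(2, 1))) = -(126*57 + 0) = -(7182 + 0) = -1*7182 = -7182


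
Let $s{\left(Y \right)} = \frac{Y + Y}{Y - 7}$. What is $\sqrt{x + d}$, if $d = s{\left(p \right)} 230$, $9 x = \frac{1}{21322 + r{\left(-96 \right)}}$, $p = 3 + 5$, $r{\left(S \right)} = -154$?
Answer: $\frac{\sqrt{2103252483}}{756} \approx 60.663$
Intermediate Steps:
$p = 8$
$s{\left(Y \right)} = \frac{2 Y}{-7 + Y}$
$x = \frac{1}{190512}$ ($x = \frac{1}{9 \left(21322 - 154\right)} = \frac{1}{9 \cdot 21168} = \frac{1}{9} \cdot \frac{1}{21168} = \frac{1}{190512} \approx 5.249 \cdot 10^{-6}$)
$d = 3680$ ($d = 2 \cdot 8 \frac{1}{-7 + 8} \cdot 230 = 2 \cdot 8 \cdot 1^{-1} \cdot 230 = 2 \cdot 8 \cdot 1 \cdot 230 = 16 \cdot 230 = 3680$)
$\sqrt{x + d} = \sqrt{\frac{1}{190512} + 3680} = \sqrt{\frac{701084161}{190512}} = \frac{\sqrt{2103252483}}{756}$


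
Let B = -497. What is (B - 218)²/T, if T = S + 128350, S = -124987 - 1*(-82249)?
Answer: 511225/85612 ≈ 5.9714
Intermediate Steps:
S = -42738 (S = -124987 + 82249 = -42738)
T = 85612 (T = -42738 + 128350 = 85612)
(B - 218)²/T = (-497 - 218)²/85612 = (-715)²*(1/85612) = 511225*(1/85612) = 511225/85612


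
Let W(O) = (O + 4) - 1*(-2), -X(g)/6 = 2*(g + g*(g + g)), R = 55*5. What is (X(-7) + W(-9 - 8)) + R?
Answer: -828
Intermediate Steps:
R = 275
X(g) = -24*g² - 12*g (X(g) = -12*(g + g*(g + g)) = -12*(g + g*(2*g)) = -12*(g + 2*g²) = -6*(2*g + 4*g²) = -24*g² - 12*g)
W(O) = 6 + O (W(O) = (4 + O) + 2 = 6 + O)
(X(-7) + W(-9 - 8)) + R = (-12*(-7)*(1 + 2*(-7)) + (6 + (-9 - 8))) + 275 = (-12*(-7)*(1 - 14) + (6 - 17)) + 275 = (-12*(-7)*(-13) - 11) + 275 = (-1092 - 11) + 275 = -1103 + 275 = -828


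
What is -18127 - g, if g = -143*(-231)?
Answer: -51160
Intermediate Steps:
g = 33033 (g = -1*(-33033) = 33033)
-18127 - g = -18127 - 1*33033 = -18127 - 33033 = -51160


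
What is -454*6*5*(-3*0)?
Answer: 0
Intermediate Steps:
-454*6*5*(-3*0) = -13620*0 = -454*0 = 0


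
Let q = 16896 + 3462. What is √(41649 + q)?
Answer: √62007 ≈ 249.01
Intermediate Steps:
q = 20358
√(41649 + q) = √(41649 + 20358) = √62007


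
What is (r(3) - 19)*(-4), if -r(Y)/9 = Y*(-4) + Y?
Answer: -248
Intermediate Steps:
r(Y) = 27*Y (r(Y) = -9*(Y*(-4) + Y) = -9*(-4*Y + Y) = -(-27)*Y = 27*Y)
(r(3) - 19)*(-4) = (27*3 - 19)*(-4) = (81 - 19)*(-4) = 62*(-4) = -248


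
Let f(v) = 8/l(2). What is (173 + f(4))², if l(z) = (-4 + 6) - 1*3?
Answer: 27225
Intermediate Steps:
l(z) = -1 (l(z) = 2 - 3 = -1)
f(v) = -8 (f(v) = 8/(-1) = 8*(-1) = -8)
(173 + f(4))² = (173 - 8)² = 165² = 27225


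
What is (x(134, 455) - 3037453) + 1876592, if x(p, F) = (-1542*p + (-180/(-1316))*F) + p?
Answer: -64262760/47 ≈ -1.3673e+6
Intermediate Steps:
x(p, F) = -1541*p + 45*F/329 (x(p, F) = (-1542*p + (-180*(-1/1316))*F) + p = (-1542*p + 45*F/329) + p = -1541*p + 45*F/329)
(x(134, 455) - 3037453) + 1876592 = ((-1541*134 + (45/329)*455) - 3037453) + 1876592 = ((-206494 + 2925/47) - 3037453) + 1876592 = (-9702293/47 - 3037453) + 1876592 = -152462584/47 + 1876592 = -64262760/47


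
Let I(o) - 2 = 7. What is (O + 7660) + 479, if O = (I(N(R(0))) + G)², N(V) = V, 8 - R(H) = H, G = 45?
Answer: 11055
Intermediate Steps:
R(H) = 8 - H
I(o) = 9 (I(o) = 2 + 7 = 9)
O = 2916 (O = (9 + 45)² = 54² = 2916)
(O + 7660) + 479 = (2916 + 7660) + 479 = 10576 + 479 = 11055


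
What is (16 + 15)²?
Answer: 961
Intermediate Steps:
(16 + 15)² = 31² = 961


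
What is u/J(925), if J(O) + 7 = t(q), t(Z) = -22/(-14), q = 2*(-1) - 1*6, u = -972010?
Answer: 3402035/19 ≈ 1.7905e+5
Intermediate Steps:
q = -8 (q = -2 - 6 = -8)
t(Z) = 11/7 (t(Z) = -22*(-1/14) = 11/7)
J(O) = -38/7 (J(O) = -7 + 11/7 = -38/7)
u/J(925) = -972010/(-38/7) = -972010*(-7/38) = 3402035/19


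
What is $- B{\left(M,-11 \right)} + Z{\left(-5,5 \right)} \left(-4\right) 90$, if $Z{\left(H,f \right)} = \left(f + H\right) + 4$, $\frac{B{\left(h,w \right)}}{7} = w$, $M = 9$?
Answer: $-1363$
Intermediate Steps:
$B{\left(h,w \right)} = 7 w$
$Z{\left(H,f \right)} = 4 + H + f$ ($Z{\left(H,f \right)} = \left(H + f\right) + 4 = 4 + H + f$)
$- B{\left(M,-11 \right)} + Z{\left(-5,5 \right)} \left(-4\right) 90 = - 7 \left(-11\right) + \left(4 - 5 + 5\right) \left(-4\right) 90 = \left(-1\right) \left(-77\right) + 4 \left(-4\right) 90 = 77 - 1440 = -1363$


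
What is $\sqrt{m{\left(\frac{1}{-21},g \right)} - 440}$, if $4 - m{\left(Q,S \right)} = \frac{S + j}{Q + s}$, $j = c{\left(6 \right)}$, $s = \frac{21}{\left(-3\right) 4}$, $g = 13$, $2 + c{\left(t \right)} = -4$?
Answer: $\frac{4 i \sqrt{615778}}{151} \approx 20.787 i$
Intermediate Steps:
$c{\left(t \right)} = -6$ ($c{\left(t \right)} = -2 - 4 = -6$)
$s = - \frac{7}{4}$ ($s = \frac{21}{-12} = 21 \left(- \frac{1}{12}\right) = - \frac{7}{4} \approx -1.75$)
$j = -6$
$m{\left(Q,S \right)} = 4 - \frac{-6 + S}{- \frac{7}{4} + Q}$ ($m{\left(Q,S \right)} = 4 - \frac{S - 6}{Q - \frac{7}{4}} = 4 - \frac{-6 + S}{- \frac{7}{4} + Q}$)
$\sqrt{m{\left(\frac{1}{-21},g \right)} - 440} = \sqrt{\frac{4 \left(-1 - 13 + \frac{4}{-21}\right)}{-7 + \frac{4}{-21}} - 440} = \sqrt{\frac{4 \left(-1 - 13 + 4 \left(- \frac{1}{21}\right)\right)}{-7 + 4 \left(- \frac{1}{21}\right)} - 440} = \sqrt{\frac{4 \left(-1 - 13 - \frac{4}{21}\right)}{-7 - \frac{4}{21}} - 440} = \sqrt{4 \frac{1}{- \frac{151}{21}} \left(- \frac{298}{21}\right) - 440} = \sqrt{4 \left(- \frac{21}{151}\right) \left(- \frac{298}{21}\right) - 440} = \sqrt{\frac{1192}{151} - 440} = \sqrt{- \frac{65248}{151}} = \frac{4 i \sqrt{615778}}{151}$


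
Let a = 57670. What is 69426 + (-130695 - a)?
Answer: -118939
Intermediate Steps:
69426 + (-130695 - a) = 69426 + (-130695 - 1*57670) = 69426 + (-130695 - 57670) = 69426 - 188365 = -118939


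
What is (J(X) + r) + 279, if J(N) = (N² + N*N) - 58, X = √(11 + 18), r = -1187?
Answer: -908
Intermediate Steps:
X = √29 ≈ 5.3852
J(N) = -58 + 2*N² (J(N) = (N² + N²) - 58 = 2*N² - 58 = -58 + 2*N²)
(J(X) + r) + 279 = ((-58 + 2*(√29)²) - 1187) + 279 = ((-58 + 2*29) - 1187) + 279 = ((-58 + 58) - 1187) + 279 = (0 - 1187) + 279 = -1187 + 279 = -908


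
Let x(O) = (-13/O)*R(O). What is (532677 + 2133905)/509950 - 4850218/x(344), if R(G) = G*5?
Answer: 247354199693/3314675 ≈ 74624.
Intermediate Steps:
R(G) = 5*G
x(O) = -65 (x(O) = (-13/O)*(5*O) = -65)
(532677 + 2133905)/509950 - 4850218/x(344) = (532677 + 2133905)/509950 - 4850218/(-65) = 2666582*(1/509950) - 4850218*(-1/65) = 1333291/254975 + 4850218/65 = 247354199693/3314675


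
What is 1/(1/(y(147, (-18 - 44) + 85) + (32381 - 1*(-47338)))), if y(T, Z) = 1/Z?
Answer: 1833538/23 ≈ 79719.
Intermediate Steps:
1/(1/(y(147, (-18 - 44) + 85) + (32381 - 1*(-47338)))) = 1/(1/(1/((-18 - 44) + 85) + (32381 - 1*(-47338)))) = 1/(1/(1/(-62 + 85) + (32381 + 47338))) = 1/(1/(1/23 + 79719)) = 1/(1/(1833538/23)) = 1/(23/1833538) = 1833538/23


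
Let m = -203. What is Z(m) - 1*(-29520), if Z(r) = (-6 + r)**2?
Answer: 73201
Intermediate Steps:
Z(m) - 1*(-29520) = (-6 - 203)**2 - 1*(-29520) = (-209)**2 + 29520 = 43681 + 29520 = 73201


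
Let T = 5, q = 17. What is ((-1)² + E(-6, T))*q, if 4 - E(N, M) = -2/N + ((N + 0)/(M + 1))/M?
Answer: 1241/15 ≈ 82.733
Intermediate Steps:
E(N, M) = 4 + 2/N - N/(M*(1 + M)) (E(N, M) = 4 - (-2/N + ((N + 0)/(M + 1))/M) = 4 - (-2/N + (N/(1 + M))/M) = 4 - (-2/N + N/(M*(1 + M))) = 4 + (2/N - N/(M*(1 + M))) = 4 + 2/N - N/(M*(1 + M)))
((-1)² + E(-6, T))*q = ((-1)² + (-1*(-6)² + 2*5 + 2*5² + 4*5*(-6) + 4*(-6)*5²)/(5*(-6)*(1 + 5)))*17 = (1 + (⅕)*(-⅙)*(-1*36 + 10 + 2*25 - 120 + 4*(-6)*25)/6)*17 = (1 + (⅕)*(-⅙)*(⅙)*(-36 + 10 + 50 - 120 - 600))*17 = (1 + (⅕)*(-⅙)*(⅙)*(-696))*17 = (1 + 58/15)*17 = (73/15)*17 = 1241/15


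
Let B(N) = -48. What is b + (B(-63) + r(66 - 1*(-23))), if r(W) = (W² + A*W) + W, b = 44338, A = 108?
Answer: 61912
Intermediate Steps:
r(W) = W² + 109*W (r(W) = (W² + 108*W) + W = W² + 109*W)
b + (B(-63) + r(66 - 1*(-23))) = 44338 + (-48 + (66 - 1*(-23))*(109 + (66 - 1*(-23)))) = 44338 + (-48 + (66 + 23)*(109 + (66 + 23))) = 44338 + (-48 + 89*(109 + 89)) = 44338 + (-48 + 89*198) = 44338 + (-48 + 17622) = 44338 + 17574 = 61912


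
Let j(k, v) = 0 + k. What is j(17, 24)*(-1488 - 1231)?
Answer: -46223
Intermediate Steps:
j(k, v) = k
j(17, 24)*(-1488 - 1231) = 17*(-1488 - 1231) = 17*(-2719) = -46223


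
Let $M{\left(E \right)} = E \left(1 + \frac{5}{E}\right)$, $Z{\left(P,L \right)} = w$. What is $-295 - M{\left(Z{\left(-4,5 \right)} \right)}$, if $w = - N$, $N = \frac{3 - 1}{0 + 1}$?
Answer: $-298$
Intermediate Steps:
$N = 2$ ($N = \frac{2}{1} = 2 \cdot 1 = 2$)
$w = -2$ ($w = \left(-1\right) 2 = -2$)
$Z{\left(P,L \right)} = -2$
$-295 - M{\left(Z{\left(-4,5 \right)} \right)} = -295 - \left(5 - 2\right) = -295 - 3 = -298$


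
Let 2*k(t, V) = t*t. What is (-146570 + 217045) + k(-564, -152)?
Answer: 229523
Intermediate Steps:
k(t, V) = t²/2 (k(t, V) = (t*t)/2 = t²/2)
(-146570 + 217045) + k(-564, -152) = (-146570 + 217045) + (½)*(-564)² = 70475 + (½)*318096 = 70475 + 159048 = 229523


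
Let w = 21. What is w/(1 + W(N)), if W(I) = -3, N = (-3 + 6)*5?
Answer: -21/2 ≈ -10.500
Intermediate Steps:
N = 15 (N = 3*5 = 15)
w/(1 + W(N)) = 21/(1 - 3) = 21/(-2) = 21*(-½) = -21/2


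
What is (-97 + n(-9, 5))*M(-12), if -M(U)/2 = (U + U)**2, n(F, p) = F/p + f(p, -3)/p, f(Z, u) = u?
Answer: 572544/5 ≈ 1.1451e+5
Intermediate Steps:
n(F, p) = -3/p + F/p (n(F, p) = F/p - 3/p = -3/p + F/p)
M(U) = -8*U**2 (M(U) = -2*(U + U)**2 = -2*4*U**2 = -8*U**2)
(-97 + n(-9, 5))*M(-12) = (-97 + (-3 - 9)/5)*(-8*(-12)**2) = (-97 + (1/5)*(-12))*(-8*144) = (-97 - 12/5)*(-1152) = -497/5*(-1152) = 572544/5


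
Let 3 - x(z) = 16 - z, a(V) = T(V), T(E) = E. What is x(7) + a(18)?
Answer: 12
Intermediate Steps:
a(V) = V
x(z) = -13 + z (x(z) = 3 - (16 - z) = 3 + (-16 + z) = -13 + z)
x(7) + a(18) = (-13 + 7) + 18 = -6 + 18 = 12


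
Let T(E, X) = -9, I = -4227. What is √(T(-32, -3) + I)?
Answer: 2*I*√1059 ≈ 65.085*I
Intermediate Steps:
√(T(-32, -3) + I) = √(-9 - 4227) = √(-4236) = 2*I*√1059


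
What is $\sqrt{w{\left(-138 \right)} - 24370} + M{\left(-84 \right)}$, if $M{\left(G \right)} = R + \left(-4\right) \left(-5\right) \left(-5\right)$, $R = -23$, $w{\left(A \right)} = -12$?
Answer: $-123 + i \sqrt{24382} \approx -123.0 + 156.15 i$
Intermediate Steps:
$M{\left(G \right)} = -123$ ($M{\left(G \right)} = -23 + \left(-4\right) \left(-5\right) \left(-5\right) = -23 + 20 \left(-5\right) = -23 - 100 = -123$)
$\sqrt{w{\left(-138 \right)} - 24370} + M{\left(-84 \right)} = \sqrt{-12 - 24370} - 123 = \sqrt{-24382} - 123 = i \sqrt{24382} - 123 = -123 + i \sqrt{24382}$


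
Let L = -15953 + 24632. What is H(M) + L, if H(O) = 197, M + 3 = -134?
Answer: 8876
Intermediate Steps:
M = -137 (M = -3 - 134 = -137)
L = 8679
H(M) + L = 197 + 8679 = 8876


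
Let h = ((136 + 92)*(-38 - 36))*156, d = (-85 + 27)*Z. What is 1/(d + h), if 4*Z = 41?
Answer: -2/5265253 ≈ -3.7985e-7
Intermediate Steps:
Z = 41/4 (Z = (¼)*41 = 41/4 ≈ 10.250)
d = -1189/2 (d = (-85 + 27)*(41/4) = -58*41/4 = -1189/2 ≈ -594.50)
h = -2632032 (h = (228*(-74))*156 = -16872*156 = -2632032)
1/(d + h) = 1/(-1189/2 - 2632032) = 1/(-5265253/2) = -2/5265253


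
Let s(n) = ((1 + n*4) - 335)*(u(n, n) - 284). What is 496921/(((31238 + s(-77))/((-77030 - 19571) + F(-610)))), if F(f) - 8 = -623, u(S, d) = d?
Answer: -6038583992/32875 ≈ -1.8368e+5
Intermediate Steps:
F(f) = -615 (F(f) = 8 - 623 = -615)
s(n) = (-334 + 4*n)*(-284 + n) (s(n) = ((1 + n*4) - 335)*(n - 284) = ((1 + 4*n) - 335)*(-284 + n) = (-334 + 4*n)*(-284 + n))
496921/(((31238 + s(-77))/((-77030 - 19571) + F(-610)))) = 496921/(((31238 + (94856 - 1470*(-77) + 4*(-77)²))/((-77030 - 19571) - 615))) = 496921/(((31238 + (94856 + 113190 + 4*5929))/(-96601 - 615))) = 496921/(((31238 + (94856 + 113190 + 23716))/(-97216))) = 496921/(((31238 + 231762)*(-1/97216))) = 496921/((263000*(-1/97216))) = 496921/(-32875/12152) = 496921*(-12152/32875) = -6038583992/32875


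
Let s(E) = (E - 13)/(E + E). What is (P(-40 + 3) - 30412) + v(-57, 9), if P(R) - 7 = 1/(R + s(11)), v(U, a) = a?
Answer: -12401579/408 ≈ -30396.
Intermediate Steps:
s(E) = (-13 + E)/(2*E) (s(E) = (-13 + E)/((2*E)) = (-13 + E)*(1/(2*E)) = (-13 + E)/(2*E))
P(R) = 7 + 1/(-1/11 + R) (P(R) = 7 + 1/(R + (½)*(-13 + 11)/11) = 7 + 1/(R + (½)*(1/11)*(-2)) = 7 + 1/(R - 1/11) = 7 + 1/(-1/11 + R))
(P(-40 + 3) - 30412) + v(-57, 9) = ((4 + 77*(-40 + 3))/(-1 + 11*(-40 + 3)) - 30412) + 9 = ((4 + 77*(-37))/(-1 + 11*(-37)) - 30412) + 9 = ((4 - 2849)/(-1 - 407) - 30412) + 9 = (-2845/(-408) - 30412) + 9 = (-1/408*(-2845) - 30412) + 9 = (2845/408 - 30412) + 9 = -12405251/408 + 9 = -12401579/408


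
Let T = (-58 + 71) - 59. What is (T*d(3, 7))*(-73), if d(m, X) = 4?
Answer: 13432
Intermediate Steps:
T = -46 (T = 13 - 59 = -46)
(T*d(3, 7))*(-73) = -46*4*(-73) = -184*(-73) = 13432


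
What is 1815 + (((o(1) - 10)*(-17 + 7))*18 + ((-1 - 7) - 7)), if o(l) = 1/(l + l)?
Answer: 3510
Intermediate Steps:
o(l) = 1/(2*l)
1815 + (((o(1) - 10)*(-17 + 7))*18 + ((-1 - 7) - 7)) = 1815 + ((((1/2)/1 - 10)*(-17 + 7))*18 + ((-1 - 7) - 7)) = 1815 + ((((1/2)*1 - 10)*(-10))*18 + (-8 - 7)) = 1815 + (((1/2 - 10)*(-10))*18 - 15) = 1815 + (-19/2*(-10)*18 - 15) = 1815 + (95*18 - 15) = 1815 + (1710 - 15) = 1815 + 1695 = 3510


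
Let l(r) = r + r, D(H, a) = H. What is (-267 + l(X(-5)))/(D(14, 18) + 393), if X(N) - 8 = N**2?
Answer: -201/407 ≈ -0.49386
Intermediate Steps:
X(N) = 8 + N**2
l(r) = 2*r
(-267 + l(X(-5)))/(D(14, 18) + 393) = (-267 + 2*(8 + (-5)**2))/(14 + 393) = (-267 + 2*(8 + 25))/407 = (-267 + 2*33)*(1/407) = (-267 + 66)*(1/407) = -201*1/407 = -201/407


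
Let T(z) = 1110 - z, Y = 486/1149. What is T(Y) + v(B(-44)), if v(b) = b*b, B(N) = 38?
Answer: 978020/383 ≈ 2553.6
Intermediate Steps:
v(b) = b²
Y = 162/383 (Y = 486*(1/1149) = 162/383 ≈ 0.42298)
T(Y) + v(B(-44)) = (1110 - 1*162/383) + 38² = (1110 - 162/383) + 1444 = 424968/383 + 1444 = 978020/383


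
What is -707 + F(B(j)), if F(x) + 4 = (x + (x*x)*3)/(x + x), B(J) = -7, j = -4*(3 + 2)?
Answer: -721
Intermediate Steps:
j = -20 (j = -4*5 = -20)
F(x) = -4 + (x + 3*x²)/(2*x) (F(x) = -4 + (x + (x*x)*3)/(x + x) = -4 + (x + x²*3)/((2*x)) = -4 + (x + 3*x²)*(1/(2*x)) = -4 + (x + 3*x²)/(2*x))
-707 + F(B(j)) = -707 + (-7/2 + (3/2)*(-7)) = -707 + (-7/2 - 21/2) = -707 - 14 = -721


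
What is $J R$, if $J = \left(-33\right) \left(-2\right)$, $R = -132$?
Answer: $-8712$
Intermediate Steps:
$J = 66$
$J R = 66 \left(-132\right) = -8712$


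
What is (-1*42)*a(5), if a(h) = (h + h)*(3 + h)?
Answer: -3360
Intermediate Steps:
a(h) = 2*h*(3 + h) (a(h) = (2*h)*(3 + h) = 2*h*(3 + h))
(-1*42)*a(5) = (-1*42)*(2*5*(3 + 5)) = -84*5*8 = -42*80 = -3360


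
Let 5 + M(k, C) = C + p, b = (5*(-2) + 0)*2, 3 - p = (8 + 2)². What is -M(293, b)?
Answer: 122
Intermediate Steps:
p = -97 (p = 3 - (8 + 2)² = 3 - 1*10² = 3 - 1*100 = 3 - 100 = -97)
b = -20 (b = (-10 + 0)*2 = -10*2 = -20)
M(k, C) = -102 + C (M(k, C) = -5 + (C - 97) = -5 + (-97 + C) = -102 + C)
-M(293, b) = -(-102 - 20) = -1*(-122) = 122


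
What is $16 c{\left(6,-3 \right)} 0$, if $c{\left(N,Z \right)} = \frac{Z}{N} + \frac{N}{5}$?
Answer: $0$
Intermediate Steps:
$c{\left(N,Z \right)} = \frac{N}{5} + \frac{Z}{N}$ ($c{\left(N,Z \right)} = \frac{Z}{N} + N \frac{1}{5} = \frac{Z}{N} + \frac{N}{5} = \frac{N}{5} + \frac{Z}{N}$)
$16 c{\left(6,-3 \right)} 0 = 16 \left(\frac{1}{5} \cdot 6 - \frac{3}{6}\right) 0 = 16 \left(\frac{6}{5} - \frac{1}{2}\right) 0 = 16 \cdot \frac{7}{10} \cdot 0 = \frac{56}{5} \cdot 0 = 0$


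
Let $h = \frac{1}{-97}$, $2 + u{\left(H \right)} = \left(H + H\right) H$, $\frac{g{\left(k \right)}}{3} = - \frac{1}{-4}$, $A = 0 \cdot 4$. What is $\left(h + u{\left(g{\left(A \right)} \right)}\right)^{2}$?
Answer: $\frac{471969}{602176} \approx 0.78377$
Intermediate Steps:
$A = 0$
$g{\left(k \right)} = \frac{3}{4}$ ($g{\left(k \right)} = 3 \left(- \frac{1}{-4}\right) = 3 \left(\left(-1\right) \left(- \frac{1}{4}\right)\right) = 3 \cdot \frac{1}{4} = \frac{3}{4}$)
$u{\left(H \right)} = -2 + 2 H^{2}$ ($u{\left(H \right)} = -2 + \left(H + H\right) H = -2 + 2 H H = -2 + 2 H^{2}$)
$h = - \frac{1}{97} \approx -0.010309$
$\left(h + u{\left(g{\left(A \right)} \right)}\right)^{2} = \left(- \frac{1}{97} - \left(2 - 2 \left(\frac{3}{4}\right)^{2}\right)\right)^{2} = \left(- \frac{1}{97} + \left(-2 + 2 \cdot \frac{9}{16}\right)\right)^{2} = \left(- \frac{1}{97} + \left(-2 + \frac{9}{8}\right)\right)^{2} = \left(- \frac{1}{97} - \frac{7}{8}\right)^{2} = \left(- \frac{687}{776}\right)^{2} = \frac{471969}{602176}$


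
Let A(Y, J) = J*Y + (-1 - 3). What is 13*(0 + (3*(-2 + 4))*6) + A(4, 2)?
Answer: 472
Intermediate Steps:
A(Y, J) = -4 + J*Y (A(Y, J) = J*Y - 4 = -4 + J*Y)
13*(0 + (3*(-2 + 4))*6) + A(4, 2) = 13*(0 + (3*(-2 + 4))*6) + (-4 + 2*4) = 13*(0 + (3*2)*6) + (-4 + 8) = 13*(0 + 6*6) + 4 = 13*(0 + 36) + 4 = 13*36 + 4 = 468 + 4 = 472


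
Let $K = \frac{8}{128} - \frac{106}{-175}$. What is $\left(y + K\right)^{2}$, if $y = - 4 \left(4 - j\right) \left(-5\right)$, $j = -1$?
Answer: $\frac{79451260641}{7840000} \approx 10134.0$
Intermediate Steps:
$K = \frac{1871}{2800}$ ($K = 8 \cdot \frac{1}{128} - - \frac{106}{175} = \frac{1}{16} + \frac{106}{175} = \frac{1871}{2800} \approx 0.66821$)
$y = 100$ ($y = - 4 \left(4 - -1\right) \left(-5\right) = - 4 \left(4 + 1\right) \left(-5\right) = \left(-4\right) 5 \left(-5\right) = \left(-20\right) \left(-5\right) = 100$)
$\left(y + K\right)^{2} = \left(100 + \frac{1871}{2800}\right)^{2} = \left(\frac{281871}{2800}\right)^{2} = \frac{79451260641}{7840000}$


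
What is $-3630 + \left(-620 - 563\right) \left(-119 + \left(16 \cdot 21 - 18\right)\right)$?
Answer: $-239047$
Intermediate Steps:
$-3630 + \left(-620 - 563\right) \left(-119 + \left(16 \cdot 21 - 18\right)\right) = -3630 - 1183 \left(-119 + \left(336 - 18\right)\right) = -3630 - 1183 \left(-119 + 318\right) = -3630 - 235417 = -239047$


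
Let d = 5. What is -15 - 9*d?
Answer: -60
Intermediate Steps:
-15 - 9*d = -15 - 9*5 = -15 - 45 = -60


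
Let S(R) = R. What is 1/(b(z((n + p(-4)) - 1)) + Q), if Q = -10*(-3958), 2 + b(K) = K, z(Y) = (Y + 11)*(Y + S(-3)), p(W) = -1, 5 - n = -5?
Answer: 1/39673 ≈ 2.5206e-5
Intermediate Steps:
n = 10 (n = 5 - 1*(-5) = 5 + 5 = 10)
z(Y) = (-3 + Y)*(11 + Y) (z(Y) = (Y + 11)*(Y - 3) = (11 + Y)*(-3 + Y) = (-3 + Y)*(11 + Y))
b(K) = -2 + K
Q = 39580
1/(b(z((n + p(-4)) - 1)) + Q) = 1/((-2 + (-33 + ((10 - 1) - 1)**2 + 8*((10 - 1) - 1))) + 39580) = 1/((-2 + (-33 + (9 - 1)**2 + 8*(9 - 1))) + 39580) = 1/((-2 + (-33 + 8**2 + 8*8)) + 39580) = 1/((-2 + (-33 + 64 + 64)) + 39580) = 1/((-2 + 95) + 39580) = 1/(93 + 39580) = 1/39673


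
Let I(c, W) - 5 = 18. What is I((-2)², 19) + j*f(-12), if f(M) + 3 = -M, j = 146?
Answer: 1337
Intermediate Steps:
I(c, W) = 23 (I(c, W) = 5 + 18 = 23)
f(M) = -3 - M
I((-2)², 19) + j*f(-12) = 23 + 146*(-3 - 1*(-12)) = 23 + 146*(-3 + 12) = 23 + 146*9 = 23 + 1314 = 1337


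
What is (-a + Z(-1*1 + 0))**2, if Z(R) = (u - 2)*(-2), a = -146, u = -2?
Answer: 23716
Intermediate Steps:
Z(R) = 8 (Z(R) = (-2 - 2)*(-2) = -4*(-2) = 8)
(-a + Z(-1*1 + 0))**2 = (-1*(-146) + 8)**2 = (146 + 8)**2 = 154**2 = 23716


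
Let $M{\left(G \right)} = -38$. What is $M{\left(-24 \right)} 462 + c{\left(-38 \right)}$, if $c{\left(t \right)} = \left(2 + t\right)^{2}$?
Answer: $-16260$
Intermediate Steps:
$M{\left(-24 \right)} 462 + c{\left(-38 \right)} = \left(-38\right) 462 + \left(2 - 38\right)^{2} = -17556 + \left(-36\right)^{2} = -17556 + 1296 = -16260$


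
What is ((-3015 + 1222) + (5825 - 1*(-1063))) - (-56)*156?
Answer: 13831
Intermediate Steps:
((-3015 + 1222) + (5825 - 1*(-1063))) - (-56)*156 = (-1793 + (5825 + 1063)) - 1*(-8736) = (-1793 + 6888) + 8736 = 5095 + 8736 = 13831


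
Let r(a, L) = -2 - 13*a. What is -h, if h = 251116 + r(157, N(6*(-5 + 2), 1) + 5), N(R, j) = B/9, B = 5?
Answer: -249073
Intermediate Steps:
N(R, j) = 5/9
h = 249073 (h = 251116 + (-2 - 13*157) = 251116 + (-2 - 2041) = 251116 - 2043 = 249073)
-h = -1*249073 = -249073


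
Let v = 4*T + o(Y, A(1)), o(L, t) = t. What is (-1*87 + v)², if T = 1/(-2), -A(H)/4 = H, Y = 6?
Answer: 8649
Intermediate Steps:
A(H) = -4*H
T = -½ ≈ -0.50000
v = -6 (v = 4*(-½) - 4*1 = -2 - 4 = -6)
(-1*87 + v)² = (-1*87 - 6)² = (-87 - 6)² = (-93)² = 8649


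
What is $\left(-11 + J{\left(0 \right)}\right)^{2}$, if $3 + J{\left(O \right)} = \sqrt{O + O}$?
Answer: $196$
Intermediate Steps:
$J{\left(O \right)} = -3 + \sqrt{2} \sqrt{O}$ ($J{\left(O \right)} = -3 + \sqrt{O + O} = -3 + \sqrt{2 O} = -3 + \sqrt{2} \sqrt{O}$)
$\left(-11 + J{\left(0 \right)}\right)^{2} = \left(-11 - \left(3 - \sqrt{2} \sqrt{0}\right)\right)^{2} = \left(-11 - \left(3 - \sqrt{2} \cdot 0\right)\right)^{2} = \left(-11 + \left(-3 + 0\right)\right)^{2} = \left(-11 - 3\right)^{2} = \left(-14\right)^{2} = 196$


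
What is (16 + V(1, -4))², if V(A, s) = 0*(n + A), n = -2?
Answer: 256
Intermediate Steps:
V(A, s) = 0 (V(A, s) = 0*(-2 + A) = 0)
(16 + V(1, -4))² = (16 + 0)² = 16² = 256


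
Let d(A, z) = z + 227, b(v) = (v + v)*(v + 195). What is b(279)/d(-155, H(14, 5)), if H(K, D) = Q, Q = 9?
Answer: 66123/59 ≈ 1120.7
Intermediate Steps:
H(K, D) = 9
b(v) = 2*v*(195 + v) (b(v) = (2*v)*(195 + v) = 2*v*(195 + v))
d(A, z) = 227 + z
b(279)/d(-155, H(14, 5)) = (2*279*(195 + 279))/(227 + 9) = (2*279*474)/236 = 264492*(1/236) = 66123/59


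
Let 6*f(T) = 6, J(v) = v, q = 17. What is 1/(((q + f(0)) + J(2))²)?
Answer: 1/400 ≈ 0.0025000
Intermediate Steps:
f(T) = 1 (f(T) = (⅙)*6 = 1)
1/(((q + f(0)) + J(2))²) = 1/(((17 + 1) + 2)²) = 1/((18 + 2)²) = 1/(20²) = 1/400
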